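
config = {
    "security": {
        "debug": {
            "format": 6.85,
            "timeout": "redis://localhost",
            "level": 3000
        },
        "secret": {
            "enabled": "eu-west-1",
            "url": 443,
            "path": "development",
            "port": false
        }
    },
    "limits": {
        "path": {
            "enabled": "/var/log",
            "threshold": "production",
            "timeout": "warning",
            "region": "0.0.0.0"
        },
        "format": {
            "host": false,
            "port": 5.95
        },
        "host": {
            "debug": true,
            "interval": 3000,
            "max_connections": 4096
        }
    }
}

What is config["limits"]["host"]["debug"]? True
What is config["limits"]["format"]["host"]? False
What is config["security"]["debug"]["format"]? 6.85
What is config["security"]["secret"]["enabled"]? "eu-west-1"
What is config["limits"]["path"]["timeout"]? "warning"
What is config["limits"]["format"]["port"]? 5.95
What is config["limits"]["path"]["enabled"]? "/var/log"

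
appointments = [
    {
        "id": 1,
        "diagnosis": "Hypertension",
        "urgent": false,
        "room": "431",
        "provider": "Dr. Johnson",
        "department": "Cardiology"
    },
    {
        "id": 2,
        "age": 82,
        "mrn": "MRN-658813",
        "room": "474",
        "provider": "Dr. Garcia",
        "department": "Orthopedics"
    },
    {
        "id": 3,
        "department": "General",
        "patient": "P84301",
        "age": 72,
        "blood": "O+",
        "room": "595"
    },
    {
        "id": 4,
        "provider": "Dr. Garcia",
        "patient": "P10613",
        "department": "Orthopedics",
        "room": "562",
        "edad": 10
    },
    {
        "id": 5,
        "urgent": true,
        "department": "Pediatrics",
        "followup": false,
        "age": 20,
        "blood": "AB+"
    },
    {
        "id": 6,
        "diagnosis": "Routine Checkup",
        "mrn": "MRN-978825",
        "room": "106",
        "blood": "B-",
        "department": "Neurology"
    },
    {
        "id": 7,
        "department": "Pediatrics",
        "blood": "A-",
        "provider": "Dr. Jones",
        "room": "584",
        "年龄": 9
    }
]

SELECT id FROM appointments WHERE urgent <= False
[1]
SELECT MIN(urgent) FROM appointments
False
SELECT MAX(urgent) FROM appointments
True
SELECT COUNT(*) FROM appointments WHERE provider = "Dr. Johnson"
1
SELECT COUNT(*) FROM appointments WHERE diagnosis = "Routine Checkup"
1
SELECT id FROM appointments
[1, 2, 3, 4, 5, 6, 7]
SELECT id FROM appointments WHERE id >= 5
[5, 6, 7]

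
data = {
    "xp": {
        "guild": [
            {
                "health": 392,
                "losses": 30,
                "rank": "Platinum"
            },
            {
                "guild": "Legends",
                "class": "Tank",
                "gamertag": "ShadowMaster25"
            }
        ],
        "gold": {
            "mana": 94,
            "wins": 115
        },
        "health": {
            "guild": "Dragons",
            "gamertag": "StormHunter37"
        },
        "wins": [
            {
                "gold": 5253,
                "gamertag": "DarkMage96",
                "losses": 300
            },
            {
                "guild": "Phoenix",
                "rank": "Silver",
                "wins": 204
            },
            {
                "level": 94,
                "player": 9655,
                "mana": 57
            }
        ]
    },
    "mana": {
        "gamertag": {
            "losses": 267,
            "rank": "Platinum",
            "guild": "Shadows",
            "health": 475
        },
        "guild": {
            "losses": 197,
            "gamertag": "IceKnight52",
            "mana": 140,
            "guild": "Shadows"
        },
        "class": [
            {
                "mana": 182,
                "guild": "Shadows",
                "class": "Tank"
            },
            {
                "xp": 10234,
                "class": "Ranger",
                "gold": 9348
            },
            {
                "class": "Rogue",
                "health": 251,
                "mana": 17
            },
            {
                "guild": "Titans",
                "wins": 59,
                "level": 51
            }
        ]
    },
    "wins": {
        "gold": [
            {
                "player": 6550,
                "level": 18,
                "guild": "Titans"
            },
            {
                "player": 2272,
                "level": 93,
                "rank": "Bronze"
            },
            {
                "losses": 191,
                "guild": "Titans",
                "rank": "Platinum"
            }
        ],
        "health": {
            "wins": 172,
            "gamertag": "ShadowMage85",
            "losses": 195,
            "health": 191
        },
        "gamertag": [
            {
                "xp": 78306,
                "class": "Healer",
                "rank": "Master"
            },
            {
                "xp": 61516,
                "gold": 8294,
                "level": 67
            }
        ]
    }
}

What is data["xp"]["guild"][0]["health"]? 392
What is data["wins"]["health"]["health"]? 191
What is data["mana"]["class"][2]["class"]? "Rogue"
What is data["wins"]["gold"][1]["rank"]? "Bronze"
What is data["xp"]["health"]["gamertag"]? "StormHunter37"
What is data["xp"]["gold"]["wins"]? 115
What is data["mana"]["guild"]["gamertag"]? "IceKnight52"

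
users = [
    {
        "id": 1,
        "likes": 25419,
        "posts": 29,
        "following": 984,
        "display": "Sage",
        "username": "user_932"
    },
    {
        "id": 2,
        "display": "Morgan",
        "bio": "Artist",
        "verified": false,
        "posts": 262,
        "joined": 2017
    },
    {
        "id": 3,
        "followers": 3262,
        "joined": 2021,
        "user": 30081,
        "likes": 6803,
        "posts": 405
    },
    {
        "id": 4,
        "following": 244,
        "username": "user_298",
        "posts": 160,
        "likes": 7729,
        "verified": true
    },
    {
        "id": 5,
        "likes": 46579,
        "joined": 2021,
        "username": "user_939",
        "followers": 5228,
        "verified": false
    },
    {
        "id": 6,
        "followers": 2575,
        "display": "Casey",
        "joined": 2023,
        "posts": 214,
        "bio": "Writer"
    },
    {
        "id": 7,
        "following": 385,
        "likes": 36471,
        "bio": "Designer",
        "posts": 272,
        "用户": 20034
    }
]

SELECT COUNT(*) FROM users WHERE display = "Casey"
1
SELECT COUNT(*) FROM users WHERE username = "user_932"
1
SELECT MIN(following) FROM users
244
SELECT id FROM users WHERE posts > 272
[3]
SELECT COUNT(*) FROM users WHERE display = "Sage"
1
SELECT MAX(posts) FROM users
405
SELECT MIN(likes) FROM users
6803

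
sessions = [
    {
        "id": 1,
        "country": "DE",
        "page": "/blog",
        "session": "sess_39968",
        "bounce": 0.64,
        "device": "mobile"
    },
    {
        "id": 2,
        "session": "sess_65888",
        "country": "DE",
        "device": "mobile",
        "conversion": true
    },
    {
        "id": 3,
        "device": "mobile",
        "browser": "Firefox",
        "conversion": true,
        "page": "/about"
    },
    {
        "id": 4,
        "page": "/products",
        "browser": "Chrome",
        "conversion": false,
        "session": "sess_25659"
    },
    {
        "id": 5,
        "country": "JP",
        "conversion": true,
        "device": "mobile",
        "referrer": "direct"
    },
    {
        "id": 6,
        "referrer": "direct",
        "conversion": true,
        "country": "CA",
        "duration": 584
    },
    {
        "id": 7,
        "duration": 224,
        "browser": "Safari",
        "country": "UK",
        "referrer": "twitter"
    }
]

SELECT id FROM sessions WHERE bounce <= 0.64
[1]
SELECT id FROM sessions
[1, 2, 3, 4, 5, 6, 7]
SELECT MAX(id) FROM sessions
7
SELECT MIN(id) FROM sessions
1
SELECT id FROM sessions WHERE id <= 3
[1, 2, 3]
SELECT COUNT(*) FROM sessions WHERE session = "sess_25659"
1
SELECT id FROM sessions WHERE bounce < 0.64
[]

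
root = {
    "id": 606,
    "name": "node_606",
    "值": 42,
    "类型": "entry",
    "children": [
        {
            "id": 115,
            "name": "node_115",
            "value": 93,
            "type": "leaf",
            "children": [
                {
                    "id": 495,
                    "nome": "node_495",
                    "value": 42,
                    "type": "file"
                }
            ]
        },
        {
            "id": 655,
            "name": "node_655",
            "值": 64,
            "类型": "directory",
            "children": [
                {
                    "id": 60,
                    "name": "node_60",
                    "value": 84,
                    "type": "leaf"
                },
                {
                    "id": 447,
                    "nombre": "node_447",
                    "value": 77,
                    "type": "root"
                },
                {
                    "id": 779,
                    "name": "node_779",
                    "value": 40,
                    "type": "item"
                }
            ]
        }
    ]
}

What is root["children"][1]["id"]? 655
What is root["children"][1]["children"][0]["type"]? "leaf"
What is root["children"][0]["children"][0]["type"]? "file"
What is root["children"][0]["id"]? 115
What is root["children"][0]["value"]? 93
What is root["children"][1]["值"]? 64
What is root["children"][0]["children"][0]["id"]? 495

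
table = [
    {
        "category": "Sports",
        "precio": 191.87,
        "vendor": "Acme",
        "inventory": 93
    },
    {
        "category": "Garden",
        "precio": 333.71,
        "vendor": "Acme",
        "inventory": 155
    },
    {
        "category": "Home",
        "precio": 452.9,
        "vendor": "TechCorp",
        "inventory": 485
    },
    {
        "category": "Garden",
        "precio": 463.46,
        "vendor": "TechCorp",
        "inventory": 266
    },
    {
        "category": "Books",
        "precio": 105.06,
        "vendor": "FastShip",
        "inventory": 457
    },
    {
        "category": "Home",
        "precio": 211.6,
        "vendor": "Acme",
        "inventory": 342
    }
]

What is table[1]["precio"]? 333.71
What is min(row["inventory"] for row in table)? 93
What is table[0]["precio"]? 191.87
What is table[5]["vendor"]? "Acme"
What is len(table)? 6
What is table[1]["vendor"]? "Acme"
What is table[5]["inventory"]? 342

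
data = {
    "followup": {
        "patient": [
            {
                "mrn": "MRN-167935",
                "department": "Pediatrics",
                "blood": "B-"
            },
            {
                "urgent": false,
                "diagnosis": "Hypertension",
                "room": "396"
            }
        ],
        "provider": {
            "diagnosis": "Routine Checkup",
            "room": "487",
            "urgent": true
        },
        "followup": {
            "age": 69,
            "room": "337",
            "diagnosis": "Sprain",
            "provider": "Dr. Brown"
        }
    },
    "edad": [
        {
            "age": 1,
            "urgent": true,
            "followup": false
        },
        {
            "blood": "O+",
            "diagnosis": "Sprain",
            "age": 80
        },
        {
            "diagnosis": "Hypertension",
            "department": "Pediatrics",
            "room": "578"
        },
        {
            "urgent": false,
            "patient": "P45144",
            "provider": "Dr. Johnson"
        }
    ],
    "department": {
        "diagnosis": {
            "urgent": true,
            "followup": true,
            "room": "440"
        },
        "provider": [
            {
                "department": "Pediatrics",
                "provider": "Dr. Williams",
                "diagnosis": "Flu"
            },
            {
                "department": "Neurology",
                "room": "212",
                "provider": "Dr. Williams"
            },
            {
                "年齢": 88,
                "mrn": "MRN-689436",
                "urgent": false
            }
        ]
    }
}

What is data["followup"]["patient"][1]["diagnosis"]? "Hypertension"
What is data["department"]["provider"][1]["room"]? "212"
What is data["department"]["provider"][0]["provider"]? "Dr. Williams"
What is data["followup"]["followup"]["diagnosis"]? "Sprain"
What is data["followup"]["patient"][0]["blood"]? "B-"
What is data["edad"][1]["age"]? 80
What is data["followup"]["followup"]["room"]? "337"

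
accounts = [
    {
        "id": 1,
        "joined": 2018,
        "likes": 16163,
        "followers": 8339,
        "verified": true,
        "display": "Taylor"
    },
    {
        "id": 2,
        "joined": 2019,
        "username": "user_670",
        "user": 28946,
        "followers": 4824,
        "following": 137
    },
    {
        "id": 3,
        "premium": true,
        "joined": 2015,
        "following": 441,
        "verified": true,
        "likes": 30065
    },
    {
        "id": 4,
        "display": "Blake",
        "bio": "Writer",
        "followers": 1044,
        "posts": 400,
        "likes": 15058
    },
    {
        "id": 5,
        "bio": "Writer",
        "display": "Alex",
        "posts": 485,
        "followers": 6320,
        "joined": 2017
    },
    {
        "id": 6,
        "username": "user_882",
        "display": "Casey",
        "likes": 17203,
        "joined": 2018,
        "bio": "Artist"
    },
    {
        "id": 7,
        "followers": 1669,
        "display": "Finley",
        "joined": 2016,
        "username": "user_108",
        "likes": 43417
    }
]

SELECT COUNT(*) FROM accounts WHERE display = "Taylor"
1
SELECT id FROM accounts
[1, 2, 3, 4, 5, 6, 7]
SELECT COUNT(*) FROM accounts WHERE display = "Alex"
1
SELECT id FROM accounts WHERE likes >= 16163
[1, 3, 6, 7]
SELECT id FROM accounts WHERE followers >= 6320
[1, 5]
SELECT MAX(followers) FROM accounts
8339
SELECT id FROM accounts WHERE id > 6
[7]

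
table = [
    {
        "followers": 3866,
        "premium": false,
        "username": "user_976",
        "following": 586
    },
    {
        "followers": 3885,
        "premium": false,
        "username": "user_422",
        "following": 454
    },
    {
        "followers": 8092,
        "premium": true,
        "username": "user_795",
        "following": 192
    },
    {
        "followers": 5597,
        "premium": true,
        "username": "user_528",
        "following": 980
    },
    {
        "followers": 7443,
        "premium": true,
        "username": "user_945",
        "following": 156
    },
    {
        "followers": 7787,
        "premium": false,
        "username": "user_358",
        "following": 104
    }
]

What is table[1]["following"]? 454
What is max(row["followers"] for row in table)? 8092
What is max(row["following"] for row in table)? 980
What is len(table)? 6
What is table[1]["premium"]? False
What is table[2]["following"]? 192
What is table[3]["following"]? 980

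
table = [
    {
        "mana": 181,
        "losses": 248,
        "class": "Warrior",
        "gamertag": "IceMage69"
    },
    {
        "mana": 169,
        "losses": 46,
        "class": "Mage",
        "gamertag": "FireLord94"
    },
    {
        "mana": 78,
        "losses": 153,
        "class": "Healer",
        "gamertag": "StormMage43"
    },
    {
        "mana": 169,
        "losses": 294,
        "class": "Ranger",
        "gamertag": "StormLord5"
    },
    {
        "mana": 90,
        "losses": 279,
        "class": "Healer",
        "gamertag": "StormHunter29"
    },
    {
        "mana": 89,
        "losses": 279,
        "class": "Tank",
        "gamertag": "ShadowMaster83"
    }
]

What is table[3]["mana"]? 169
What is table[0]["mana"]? 181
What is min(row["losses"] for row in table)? 46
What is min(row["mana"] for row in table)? 78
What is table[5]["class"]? "Tank"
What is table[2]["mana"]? 78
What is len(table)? 6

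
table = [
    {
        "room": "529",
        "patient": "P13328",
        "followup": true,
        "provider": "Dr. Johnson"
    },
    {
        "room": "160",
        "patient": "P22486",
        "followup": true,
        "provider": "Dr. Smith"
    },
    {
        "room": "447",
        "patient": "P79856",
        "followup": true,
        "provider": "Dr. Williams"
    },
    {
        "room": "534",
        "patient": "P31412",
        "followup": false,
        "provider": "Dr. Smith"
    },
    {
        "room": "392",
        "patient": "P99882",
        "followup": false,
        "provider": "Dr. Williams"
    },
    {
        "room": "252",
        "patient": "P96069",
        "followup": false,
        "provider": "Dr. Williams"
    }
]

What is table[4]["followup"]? False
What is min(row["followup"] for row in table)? False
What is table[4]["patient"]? "P99882"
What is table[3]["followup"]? False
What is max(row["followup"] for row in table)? True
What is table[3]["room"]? "534"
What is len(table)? 6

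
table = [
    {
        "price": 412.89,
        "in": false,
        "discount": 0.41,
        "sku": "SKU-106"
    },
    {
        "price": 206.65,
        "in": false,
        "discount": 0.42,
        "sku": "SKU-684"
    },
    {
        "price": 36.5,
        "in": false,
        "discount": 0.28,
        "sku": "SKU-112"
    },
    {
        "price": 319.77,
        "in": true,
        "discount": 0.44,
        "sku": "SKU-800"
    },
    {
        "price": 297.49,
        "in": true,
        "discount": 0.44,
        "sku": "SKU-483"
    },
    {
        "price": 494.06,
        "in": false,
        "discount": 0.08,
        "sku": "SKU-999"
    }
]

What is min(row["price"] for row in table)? 36.5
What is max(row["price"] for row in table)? 494.06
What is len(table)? 6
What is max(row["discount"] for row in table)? 0.44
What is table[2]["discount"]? 0.28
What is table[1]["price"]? 206.65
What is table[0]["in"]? False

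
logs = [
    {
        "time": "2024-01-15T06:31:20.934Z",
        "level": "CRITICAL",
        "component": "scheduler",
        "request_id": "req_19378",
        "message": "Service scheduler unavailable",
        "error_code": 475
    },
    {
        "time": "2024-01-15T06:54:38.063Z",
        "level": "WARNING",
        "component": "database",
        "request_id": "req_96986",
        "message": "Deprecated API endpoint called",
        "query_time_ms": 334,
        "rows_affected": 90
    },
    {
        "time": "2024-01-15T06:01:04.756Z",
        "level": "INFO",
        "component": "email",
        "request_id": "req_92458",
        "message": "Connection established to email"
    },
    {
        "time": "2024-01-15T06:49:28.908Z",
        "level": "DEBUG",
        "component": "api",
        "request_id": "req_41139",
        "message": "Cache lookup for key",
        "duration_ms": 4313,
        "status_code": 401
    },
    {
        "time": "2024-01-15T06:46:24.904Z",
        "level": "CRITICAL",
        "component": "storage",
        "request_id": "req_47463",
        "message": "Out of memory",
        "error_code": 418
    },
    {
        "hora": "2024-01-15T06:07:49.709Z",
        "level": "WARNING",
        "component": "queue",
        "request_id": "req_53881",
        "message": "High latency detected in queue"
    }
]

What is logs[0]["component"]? "scheduler"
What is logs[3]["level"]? "DEBUG"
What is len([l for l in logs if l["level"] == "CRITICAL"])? 2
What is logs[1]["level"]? "WARNING"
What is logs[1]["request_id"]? "req_96986"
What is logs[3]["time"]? "2024-01-15T06:49:28.908Z"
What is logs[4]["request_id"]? "req_47463"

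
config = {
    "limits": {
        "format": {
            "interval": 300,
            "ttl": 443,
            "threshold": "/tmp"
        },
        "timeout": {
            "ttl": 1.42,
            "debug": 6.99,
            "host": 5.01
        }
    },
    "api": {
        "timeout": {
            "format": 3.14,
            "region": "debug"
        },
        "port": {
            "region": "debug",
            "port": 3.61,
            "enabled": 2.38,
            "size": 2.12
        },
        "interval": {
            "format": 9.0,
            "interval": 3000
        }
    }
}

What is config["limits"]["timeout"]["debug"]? 6.99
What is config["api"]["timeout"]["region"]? "debug"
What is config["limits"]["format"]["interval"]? 300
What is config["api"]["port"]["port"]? 3.61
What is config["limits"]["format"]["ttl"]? 443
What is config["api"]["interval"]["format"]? 9.0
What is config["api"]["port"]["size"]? 2.12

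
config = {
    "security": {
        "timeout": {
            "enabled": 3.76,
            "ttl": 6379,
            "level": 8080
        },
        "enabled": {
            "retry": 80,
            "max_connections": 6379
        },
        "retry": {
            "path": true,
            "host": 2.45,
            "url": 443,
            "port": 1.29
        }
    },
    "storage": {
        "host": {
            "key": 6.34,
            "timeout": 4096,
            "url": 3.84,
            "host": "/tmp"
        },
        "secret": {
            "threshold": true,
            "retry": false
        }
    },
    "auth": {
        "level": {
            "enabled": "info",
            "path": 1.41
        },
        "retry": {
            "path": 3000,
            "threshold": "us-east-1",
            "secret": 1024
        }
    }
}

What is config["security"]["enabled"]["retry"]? 80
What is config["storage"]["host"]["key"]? 6.34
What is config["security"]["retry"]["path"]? True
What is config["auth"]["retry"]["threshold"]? "us-east-1"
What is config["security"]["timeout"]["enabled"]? 3.76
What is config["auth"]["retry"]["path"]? 3000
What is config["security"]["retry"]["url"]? 443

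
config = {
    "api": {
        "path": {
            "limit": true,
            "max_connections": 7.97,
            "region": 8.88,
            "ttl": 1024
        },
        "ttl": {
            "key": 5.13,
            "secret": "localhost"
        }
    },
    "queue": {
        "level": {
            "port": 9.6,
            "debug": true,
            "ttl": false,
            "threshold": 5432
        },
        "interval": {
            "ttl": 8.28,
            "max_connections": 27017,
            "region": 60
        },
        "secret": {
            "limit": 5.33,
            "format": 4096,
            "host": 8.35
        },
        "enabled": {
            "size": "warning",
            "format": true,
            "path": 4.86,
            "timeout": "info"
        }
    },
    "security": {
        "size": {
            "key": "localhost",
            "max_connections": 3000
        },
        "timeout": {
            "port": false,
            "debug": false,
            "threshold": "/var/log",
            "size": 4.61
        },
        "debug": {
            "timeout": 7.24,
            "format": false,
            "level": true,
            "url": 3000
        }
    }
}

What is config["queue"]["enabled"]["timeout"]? "info"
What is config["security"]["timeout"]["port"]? False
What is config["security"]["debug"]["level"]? True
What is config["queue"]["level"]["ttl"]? False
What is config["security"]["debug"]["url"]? 3000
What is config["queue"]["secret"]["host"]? 8.35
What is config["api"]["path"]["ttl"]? 1024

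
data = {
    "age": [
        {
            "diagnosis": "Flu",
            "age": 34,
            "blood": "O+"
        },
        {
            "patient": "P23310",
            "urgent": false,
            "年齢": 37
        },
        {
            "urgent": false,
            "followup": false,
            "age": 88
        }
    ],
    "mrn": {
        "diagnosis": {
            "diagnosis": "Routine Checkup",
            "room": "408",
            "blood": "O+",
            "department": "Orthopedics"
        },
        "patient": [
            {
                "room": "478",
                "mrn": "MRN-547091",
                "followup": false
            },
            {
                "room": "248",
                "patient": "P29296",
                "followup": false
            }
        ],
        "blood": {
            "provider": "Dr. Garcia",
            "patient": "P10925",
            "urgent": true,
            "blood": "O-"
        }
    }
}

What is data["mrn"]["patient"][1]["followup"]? False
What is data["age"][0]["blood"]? "O+"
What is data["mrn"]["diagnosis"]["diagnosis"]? "Routine Checkup"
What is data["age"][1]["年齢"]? 37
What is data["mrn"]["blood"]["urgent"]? True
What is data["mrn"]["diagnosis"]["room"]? "408"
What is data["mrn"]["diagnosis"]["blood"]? "O+"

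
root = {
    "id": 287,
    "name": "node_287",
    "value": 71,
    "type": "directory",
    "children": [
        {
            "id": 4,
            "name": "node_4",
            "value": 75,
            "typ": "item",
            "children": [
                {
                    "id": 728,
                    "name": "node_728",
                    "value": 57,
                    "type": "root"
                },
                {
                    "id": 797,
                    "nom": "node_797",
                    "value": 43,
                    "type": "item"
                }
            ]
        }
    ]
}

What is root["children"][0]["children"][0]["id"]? 728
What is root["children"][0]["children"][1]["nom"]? "node_797"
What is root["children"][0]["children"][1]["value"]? 43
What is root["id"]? 287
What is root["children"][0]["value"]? 75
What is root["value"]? 71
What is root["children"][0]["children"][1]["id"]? 797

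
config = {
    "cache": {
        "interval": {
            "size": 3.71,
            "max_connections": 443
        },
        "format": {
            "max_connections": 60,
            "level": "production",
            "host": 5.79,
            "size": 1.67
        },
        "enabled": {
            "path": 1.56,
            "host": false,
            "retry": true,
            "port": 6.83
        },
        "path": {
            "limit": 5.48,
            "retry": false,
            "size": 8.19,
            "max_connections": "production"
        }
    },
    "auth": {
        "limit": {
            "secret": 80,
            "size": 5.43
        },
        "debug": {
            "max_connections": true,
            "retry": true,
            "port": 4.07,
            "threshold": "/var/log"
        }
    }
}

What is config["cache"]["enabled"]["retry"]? True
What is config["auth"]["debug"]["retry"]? True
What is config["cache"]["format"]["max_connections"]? 60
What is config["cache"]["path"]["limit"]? 5.48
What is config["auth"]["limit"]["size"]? 5.43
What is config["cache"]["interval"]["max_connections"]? 443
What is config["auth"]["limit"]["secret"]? 80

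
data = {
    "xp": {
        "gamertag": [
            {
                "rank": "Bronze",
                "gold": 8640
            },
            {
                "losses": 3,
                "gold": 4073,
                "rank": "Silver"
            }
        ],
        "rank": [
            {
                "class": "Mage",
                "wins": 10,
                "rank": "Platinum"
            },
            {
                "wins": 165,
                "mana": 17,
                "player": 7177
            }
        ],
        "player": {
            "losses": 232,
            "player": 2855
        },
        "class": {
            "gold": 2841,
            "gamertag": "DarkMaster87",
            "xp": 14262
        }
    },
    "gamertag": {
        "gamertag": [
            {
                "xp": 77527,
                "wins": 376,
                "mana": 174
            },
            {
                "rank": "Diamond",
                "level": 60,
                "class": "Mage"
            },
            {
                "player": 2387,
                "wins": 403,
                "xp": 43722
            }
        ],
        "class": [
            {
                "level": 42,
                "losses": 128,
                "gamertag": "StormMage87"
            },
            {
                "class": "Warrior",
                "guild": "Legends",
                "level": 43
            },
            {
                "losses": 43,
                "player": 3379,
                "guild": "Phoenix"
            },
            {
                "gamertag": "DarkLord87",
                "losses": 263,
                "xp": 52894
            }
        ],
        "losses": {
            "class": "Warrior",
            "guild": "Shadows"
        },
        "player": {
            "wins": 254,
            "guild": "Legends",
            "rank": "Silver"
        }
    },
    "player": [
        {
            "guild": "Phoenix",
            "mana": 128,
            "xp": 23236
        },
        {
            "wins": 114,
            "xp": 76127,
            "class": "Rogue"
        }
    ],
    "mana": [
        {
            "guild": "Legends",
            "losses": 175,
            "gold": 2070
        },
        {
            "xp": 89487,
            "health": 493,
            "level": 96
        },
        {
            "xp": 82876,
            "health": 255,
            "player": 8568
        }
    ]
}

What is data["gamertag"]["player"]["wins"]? 254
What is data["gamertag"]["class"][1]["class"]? "Warrior"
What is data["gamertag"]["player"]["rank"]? "Silver"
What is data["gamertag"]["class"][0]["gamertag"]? "StormMage87"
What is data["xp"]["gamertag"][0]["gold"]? 8640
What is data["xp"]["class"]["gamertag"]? "DarkMaster87"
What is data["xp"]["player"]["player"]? 2855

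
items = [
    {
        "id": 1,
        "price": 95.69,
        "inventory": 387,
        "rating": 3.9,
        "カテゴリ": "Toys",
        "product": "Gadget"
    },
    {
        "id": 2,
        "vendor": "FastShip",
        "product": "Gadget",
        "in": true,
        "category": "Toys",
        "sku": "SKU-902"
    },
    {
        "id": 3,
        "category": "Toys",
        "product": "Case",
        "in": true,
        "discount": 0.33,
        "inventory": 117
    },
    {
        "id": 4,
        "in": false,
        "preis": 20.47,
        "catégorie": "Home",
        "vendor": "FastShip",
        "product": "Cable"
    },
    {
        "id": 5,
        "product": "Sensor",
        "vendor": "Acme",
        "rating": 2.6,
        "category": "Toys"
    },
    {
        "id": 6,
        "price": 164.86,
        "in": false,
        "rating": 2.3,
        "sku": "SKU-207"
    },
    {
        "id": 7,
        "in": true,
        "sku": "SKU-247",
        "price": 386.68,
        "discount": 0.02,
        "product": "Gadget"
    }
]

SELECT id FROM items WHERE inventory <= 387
[1, 3]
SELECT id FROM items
[1, 2, 3, 4, 5, 6, 7]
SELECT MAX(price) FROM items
386.68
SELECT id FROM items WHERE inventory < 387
[3]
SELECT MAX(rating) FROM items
3.9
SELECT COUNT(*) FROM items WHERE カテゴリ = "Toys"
1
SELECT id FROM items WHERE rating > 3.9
[]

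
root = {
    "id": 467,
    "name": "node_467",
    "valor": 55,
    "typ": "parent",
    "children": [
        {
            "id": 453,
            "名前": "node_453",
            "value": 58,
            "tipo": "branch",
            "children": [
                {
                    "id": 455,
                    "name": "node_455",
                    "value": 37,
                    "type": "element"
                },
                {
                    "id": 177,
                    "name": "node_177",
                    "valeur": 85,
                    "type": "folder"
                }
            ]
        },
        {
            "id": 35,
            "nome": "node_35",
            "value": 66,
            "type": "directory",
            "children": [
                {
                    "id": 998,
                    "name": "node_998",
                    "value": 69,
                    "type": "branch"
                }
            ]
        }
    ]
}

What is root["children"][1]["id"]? 35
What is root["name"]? "node_467"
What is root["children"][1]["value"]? 66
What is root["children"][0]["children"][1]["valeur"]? 85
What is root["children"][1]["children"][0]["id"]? 998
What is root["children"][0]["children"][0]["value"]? 37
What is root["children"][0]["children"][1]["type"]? "folder"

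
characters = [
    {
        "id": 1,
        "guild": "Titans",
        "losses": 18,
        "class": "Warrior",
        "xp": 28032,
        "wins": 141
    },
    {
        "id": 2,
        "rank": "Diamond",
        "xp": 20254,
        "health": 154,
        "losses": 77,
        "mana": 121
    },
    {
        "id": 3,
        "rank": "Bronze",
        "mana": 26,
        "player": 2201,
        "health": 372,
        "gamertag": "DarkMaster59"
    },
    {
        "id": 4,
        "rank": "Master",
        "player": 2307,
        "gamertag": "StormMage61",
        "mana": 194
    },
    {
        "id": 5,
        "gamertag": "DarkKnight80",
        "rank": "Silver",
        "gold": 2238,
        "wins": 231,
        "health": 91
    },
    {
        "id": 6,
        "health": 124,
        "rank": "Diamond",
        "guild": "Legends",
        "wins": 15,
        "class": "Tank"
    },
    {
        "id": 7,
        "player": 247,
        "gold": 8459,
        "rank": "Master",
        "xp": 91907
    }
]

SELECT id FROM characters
[1, 2, 3, 4, 5, 6, 7]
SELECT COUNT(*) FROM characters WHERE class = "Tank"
1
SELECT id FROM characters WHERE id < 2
[1]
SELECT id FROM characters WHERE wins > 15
[1, 5]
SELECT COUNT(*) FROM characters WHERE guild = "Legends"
1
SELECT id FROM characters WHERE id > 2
[3, 4, 5, 6, 7]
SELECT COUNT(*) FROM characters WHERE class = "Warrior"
1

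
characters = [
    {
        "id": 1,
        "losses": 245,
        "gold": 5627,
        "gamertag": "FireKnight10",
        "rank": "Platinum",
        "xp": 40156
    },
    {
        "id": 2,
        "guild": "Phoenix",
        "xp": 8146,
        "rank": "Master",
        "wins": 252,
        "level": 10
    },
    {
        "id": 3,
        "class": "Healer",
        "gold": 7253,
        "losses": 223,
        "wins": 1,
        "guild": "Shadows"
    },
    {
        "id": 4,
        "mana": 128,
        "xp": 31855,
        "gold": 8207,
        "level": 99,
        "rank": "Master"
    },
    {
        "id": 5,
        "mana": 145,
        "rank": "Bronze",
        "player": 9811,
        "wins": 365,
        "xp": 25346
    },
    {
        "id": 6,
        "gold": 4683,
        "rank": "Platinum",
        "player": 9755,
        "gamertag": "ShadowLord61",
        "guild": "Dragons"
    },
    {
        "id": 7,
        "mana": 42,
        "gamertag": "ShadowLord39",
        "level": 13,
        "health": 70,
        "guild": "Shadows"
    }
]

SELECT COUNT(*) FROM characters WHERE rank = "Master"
2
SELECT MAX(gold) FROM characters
8207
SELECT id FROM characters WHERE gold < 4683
[]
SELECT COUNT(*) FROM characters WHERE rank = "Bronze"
1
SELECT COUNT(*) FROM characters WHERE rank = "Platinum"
2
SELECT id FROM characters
[1, 2, 3, 4, 5, 6, 7]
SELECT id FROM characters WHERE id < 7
[1, 2, 3, 4, 5, 6]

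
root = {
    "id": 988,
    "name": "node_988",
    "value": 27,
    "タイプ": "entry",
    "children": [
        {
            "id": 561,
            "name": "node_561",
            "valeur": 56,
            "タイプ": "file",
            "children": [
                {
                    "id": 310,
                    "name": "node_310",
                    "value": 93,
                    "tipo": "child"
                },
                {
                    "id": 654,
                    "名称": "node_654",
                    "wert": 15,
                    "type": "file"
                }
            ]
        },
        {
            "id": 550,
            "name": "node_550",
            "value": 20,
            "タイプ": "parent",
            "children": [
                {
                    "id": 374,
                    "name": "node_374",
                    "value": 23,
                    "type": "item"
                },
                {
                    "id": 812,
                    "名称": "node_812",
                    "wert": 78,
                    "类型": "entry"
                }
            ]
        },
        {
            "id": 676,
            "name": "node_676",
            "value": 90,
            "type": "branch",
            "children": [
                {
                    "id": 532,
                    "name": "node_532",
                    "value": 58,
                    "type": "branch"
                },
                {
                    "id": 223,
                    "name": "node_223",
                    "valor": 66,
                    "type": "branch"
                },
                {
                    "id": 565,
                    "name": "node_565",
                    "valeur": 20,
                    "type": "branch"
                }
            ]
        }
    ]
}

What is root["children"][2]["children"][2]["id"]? 565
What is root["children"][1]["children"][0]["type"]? "item"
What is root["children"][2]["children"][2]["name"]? "node_565"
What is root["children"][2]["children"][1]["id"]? 223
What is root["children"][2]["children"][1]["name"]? "node_223"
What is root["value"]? 27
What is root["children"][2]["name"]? "node_676"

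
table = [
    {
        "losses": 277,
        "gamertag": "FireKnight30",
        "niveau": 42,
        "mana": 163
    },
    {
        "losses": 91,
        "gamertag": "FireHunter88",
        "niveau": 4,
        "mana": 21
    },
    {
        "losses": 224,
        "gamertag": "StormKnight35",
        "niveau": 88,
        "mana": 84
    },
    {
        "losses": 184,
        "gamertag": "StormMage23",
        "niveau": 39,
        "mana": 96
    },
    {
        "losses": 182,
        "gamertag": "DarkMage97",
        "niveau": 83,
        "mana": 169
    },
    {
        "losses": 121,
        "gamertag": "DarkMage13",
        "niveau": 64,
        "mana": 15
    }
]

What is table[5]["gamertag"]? "DarkMage13"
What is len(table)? 6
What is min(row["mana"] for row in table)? 15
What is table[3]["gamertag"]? "StormMage23"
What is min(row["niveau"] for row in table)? 4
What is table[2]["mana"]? 84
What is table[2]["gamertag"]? "StormKnight35"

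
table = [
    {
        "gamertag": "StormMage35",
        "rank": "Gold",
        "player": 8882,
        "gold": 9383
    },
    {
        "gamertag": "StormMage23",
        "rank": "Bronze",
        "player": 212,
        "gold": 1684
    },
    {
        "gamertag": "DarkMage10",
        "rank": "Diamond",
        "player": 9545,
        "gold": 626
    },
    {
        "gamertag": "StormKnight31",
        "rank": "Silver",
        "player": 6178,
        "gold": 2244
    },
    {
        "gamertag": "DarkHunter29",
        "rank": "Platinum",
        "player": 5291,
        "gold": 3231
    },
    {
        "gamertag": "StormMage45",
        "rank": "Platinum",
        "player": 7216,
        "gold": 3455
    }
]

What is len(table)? 6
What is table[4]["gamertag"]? "DarkHunter29"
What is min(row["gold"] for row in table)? 626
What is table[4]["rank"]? "Platinum"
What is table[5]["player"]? 7216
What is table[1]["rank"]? "Bronze"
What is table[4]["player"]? 5291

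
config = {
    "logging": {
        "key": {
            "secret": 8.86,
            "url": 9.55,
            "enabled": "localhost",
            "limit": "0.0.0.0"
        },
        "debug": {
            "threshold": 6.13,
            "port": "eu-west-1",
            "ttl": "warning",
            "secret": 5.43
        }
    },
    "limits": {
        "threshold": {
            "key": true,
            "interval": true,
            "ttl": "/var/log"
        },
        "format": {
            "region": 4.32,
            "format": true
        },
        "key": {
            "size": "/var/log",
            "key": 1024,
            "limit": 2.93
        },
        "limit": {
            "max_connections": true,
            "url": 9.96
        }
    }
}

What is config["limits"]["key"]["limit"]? 2.93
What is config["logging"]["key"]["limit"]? "0.0.0.0"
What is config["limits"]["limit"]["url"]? 9.96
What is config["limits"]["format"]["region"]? 4.32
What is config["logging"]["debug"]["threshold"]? 6.13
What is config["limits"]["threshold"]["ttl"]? "/var/log"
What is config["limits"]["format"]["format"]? True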